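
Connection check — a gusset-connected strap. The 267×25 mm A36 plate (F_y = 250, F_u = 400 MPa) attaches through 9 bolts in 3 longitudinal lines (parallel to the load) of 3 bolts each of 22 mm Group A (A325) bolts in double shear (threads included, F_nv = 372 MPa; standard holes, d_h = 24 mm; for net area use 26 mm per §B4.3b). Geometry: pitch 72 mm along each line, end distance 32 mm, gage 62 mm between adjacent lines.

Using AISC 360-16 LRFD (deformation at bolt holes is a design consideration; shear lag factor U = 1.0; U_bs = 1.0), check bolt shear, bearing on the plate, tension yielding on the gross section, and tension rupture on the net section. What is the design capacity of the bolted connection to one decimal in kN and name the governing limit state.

1417.5 kN (net-section rupture governs)

Bolt shear: A_b = π(22)²/4 = 380.13 mm². φR_n = 0.75 × 372 × 380.13 × 9 × 2 = 1909.0 kN.
Bearing (25 mm plate, F_u = 400 MPa): end bolts L_c = 32 − 24/2 = 20, R_n = min(1.2×20×25×400, 2.4×22×25×400) = 240 kN/bolt; interior L_c = 72 − 24 = 48, R_n = 528 kN/bolt. φR_n = 0.75 × (3×240 + 6×528) = 2916.0 kN.
Tension yield (gross): A_g = 267×25 = 6675 mm². φR_n = 0.90 × 250 × 6675 = 1501.9 kN.
Tension rupture (net): A_n = (267 − 3×26)×25 = 4725 mm² (U = 1.0, A_e = A_n). φR_n = 0.75 × 400 × 4725 = 1417.5 kN.
Governing: min(1909.0, 2916.0, 1501.9, 1417.5) = 1417.5 kN → net-section rupture.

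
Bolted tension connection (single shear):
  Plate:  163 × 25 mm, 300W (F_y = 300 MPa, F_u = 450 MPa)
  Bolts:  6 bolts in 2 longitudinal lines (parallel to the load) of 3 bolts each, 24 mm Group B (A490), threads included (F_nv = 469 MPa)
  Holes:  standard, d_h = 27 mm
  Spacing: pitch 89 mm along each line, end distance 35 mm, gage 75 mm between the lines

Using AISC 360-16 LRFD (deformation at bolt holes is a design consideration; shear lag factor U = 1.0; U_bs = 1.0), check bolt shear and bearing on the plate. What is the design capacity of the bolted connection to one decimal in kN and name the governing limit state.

954.8 kN (bolt shear governs)

Bolt shear: A_b = π(24)²/4 = 452.39 mm². φR_n = 0.75 × 469 × 452.39 × 6 × 1 = 954.8 kN.
Bearing (25 mm plate, F_u = 450 MPa): end bolts L_c = 35 − 27/2 = 21.5, R_n = min(1.2×21.5×25×450, 2.4×24×25×450) = 290.25 kN/bolt; interior L_c = 89 − 27 = 62, R_n = 648 kN/bolt. φR_n = 0.75 × (2×290.25 + 4×648) = 2379.4 kN.
Governing: min(954.8, 2379.4) = 954.8 kN → bolt shear.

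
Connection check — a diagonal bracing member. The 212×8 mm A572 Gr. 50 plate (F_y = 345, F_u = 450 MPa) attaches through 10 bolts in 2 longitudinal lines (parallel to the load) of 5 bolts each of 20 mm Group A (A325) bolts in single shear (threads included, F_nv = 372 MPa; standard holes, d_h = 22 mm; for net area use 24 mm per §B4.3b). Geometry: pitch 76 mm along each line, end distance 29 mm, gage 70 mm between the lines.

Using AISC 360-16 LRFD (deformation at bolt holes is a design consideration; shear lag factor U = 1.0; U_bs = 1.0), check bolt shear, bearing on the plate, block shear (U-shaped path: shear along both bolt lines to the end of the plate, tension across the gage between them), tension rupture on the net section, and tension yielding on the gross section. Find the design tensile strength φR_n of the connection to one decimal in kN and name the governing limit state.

442.8 kN (net-section rupture governs)

Bolt shear: A_b = π(20)²/4 = 314.16 mm². φR_n = 0.75 × 372 × 314.16 × 10 × 1 = 876.5 kN.
Bearing (8 mm plate, F_u = 450 MPa): end bolts L_c = 29 − 22/2 = 18, R_n = min(1.2×18×8×450, 2.4×20×8×450) = 77.76 kN/bolt; interior L_c = 76 − 22 = 54, R_n = 172.8 kN/bolt. φR_n = 0.75 × (2×77.76 + 8×172.8) = 1153.4 kN.
Block shear: shear path 2×[29+4×76] = 2×333 mm, A_gv = 5328, A_nv = 2×(333 − 4.5×24)×8 = 3600 mm²; tension across gage: (70 − 1×24)×8 = 368 mm². R_n = min(0.6×450×3600, 0.6×345×5328) + 1.0×450×368 = min(972, 1102.9) + 165.6 = 1137.6 kN. φR_n = 0.75 × 1137.6 = 853.2 kN.
Tension rupture (net): A_n = (212 − 2×24)×8 = 1312 mm² (U = 1.0, A_e = A_n). φR_n = 0.75 × 450 × 1312 = 442.8 kN.
Tension yield (gross): A_g = 212×8 = 1696 mm². φR_n = 0.90 × 345 × 1696 = 526.6 kN.
Governing: min(876.5, 1153.4, 853.2, 442.8, 526.6) = 442.8 kN → net-section rupture.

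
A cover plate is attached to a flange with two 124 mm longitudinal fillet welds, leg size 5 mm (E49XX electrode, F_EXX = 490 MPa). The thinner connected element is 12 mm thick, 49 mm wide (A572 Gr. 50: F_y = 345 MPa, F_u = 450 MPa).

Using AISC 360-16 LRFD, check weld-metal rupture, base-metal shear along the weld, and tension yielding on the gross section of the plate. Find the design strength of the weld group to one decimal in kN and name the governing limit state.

Weld metal: throat = 0.707×5 = 3.535 mm, L = 2×124 = 248 mm. φR_n = 0.75 × 0.6 × 490 × 3.535 × 248 = 193.3 kN.
Base metal shear (12 mm plate): yield φR_n = 1.0×0.6×345×12×248 = 616.0 kN; rupture φR_n = 0.75×0.6×450×12×248 = 602.6 kN; take 602.6 kN (rupture).
Tension yield (gross): A_g = 49×12 = 588 mm². φR_n = 0.90 × 345 × 588 = 182.6 kN.
Governing: min(193.3, 602.6, 182.6) = 182.6 kN → gross-section yield.

182.6 kN (gross-section yield governs)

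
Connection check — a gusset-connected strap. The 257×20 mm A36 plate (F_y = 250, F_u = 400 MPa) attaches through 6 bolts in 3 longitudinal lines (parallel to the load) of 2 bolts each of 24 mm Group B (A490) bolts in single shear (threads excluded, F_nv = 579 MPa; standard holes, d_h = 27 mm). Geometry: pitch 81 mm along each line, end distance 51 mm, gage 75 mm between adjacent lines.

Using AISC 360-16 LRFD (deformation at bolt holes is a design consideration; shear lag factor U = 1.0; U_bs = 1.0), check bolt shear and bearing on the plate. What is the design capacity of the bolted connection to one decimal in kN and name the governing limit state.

Bolt shear: A_b = π(24)²/4 = 452.39 mm². φR_n = 0.75 × 579 × 452.39 × 6 × 1 = 1178.7 kN.
Bearing (20 mm plate, F_u = 400 MPa): end bolts L_c = 51 − 27/2 = 37.5, R_n = min(1.2×37.5×20×400, 2.4×24×20×400) = 360 kN/bolt; interior L_c = 81 − 27 = 54, R_n = 460.8 kN/bolt. φR_n = 0.75 × (3×360 + 3×460.8) = 1846.8 kN.
Governing: min(1178.7, 1846.8) = 1178.7 kN → bolt shear.

1178.7 kN (bolt shear governs)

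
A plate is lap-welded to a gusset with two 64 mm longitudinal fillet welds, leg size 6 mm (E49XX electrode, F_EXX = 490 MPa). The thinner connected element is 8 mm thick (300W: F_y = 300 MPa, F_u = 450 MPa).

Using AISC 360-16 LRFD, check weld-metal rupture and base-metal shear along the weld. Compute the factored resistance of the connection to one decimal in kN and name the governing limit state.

119.7 kN (weld metal governs)

Weld metal: throat = 0.707×6 = 4.242 mm, L = 2×64 = 128 mm. φR_n = 0.75 × 0.6 × 490 × 4.242 × 128 = 119.7 kN.
Base metal shear (8 mm plate): yield φR_n = 1.0×0.6×300×8×128 = 184.3 kN; rupture φR_n = 0.75×0.6×450×8×128 = 207.4 kN; take 184.3 kN (yield).
Governing: min(119.7, 184.3) = 119.7 kN → weld metal.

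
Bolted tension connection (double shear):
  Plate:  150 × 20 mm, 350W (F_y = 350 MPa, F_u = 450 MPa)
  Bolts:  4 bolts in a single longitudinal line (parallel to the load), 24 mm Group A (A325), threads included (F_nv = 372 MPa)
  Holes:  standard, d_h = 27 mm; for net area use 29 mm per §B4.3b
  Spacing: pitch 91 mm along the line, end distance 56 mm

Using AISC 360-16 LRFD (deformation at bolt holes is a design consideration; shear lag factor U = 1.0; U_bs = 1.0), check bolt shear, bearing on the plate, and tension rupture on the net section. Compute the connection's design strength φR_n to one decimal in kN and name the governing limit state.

Bolt shear: A_b = π(24)²/4 = 452.39 mm². φR_n = 0.75 × 372 × 452.39 × 4 × 2 = 1009.7 kN.
Bearing (20 mm plate, F_u = 450 MPa): end bolts L_c = 56 − 27/2 = 42.5, R_n = min(1.2×42.5×20×450, 2.4×24×20×450) = 459 kN/bolt; interior L_c = 91 − 27 = 64, R_n = 518.4 kN/bolt. φR_n = 0.75 × (1×459 + 3×518.4) = 1510.7 kN.
Tension rupture (net): A_n = (150 − 1×29)×20 = 2420 mm² (U = 1.0, A_e = A_n). φR_n = 0.75 × 450 × 2420 = 816.8 kN.
Governing: min(1009.7, 1510.7, 816.8) = 816.8 kN → net-section rupture.

816.8 kN (net-section rupture governs)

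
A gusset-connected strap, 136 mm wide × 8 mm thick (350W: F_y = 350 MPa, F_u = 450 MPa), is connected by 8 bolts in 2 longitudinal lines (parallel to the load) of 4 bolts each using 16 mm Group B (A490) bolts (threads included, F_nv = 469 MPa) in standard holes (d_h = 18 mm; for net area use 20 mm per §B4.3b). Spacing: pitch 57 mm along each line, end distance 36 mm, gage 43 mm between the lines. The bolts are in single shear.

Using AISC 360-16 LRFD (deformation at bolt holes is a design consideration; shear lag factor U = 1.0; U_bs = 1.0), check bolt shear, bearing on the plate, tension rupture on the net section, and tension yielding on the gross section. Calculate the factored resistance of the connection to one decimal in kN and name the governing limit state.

Bolt shear: A_b = π(16)²/4 = 201.06 mm². φR_n = 0.75 × 469 × 201.06 × 8 × 1 = 565.8 kN.
Bearing (8 mm plate, F_u = 450 MPa): end bolts L_c = 36 − 18/2 = 27, R_n = min(1.2×27×8×450, 2.4×16×8×450) = 116.64 kN/bolt; interior L_c = 57 − 18 = 39, R_n = 138.24 kN/bolt. φR_n = 0.75 × (2×116.64 + 6×138.24) = 797.0 kN.
Tension rupture (net): A_n = (136 − 2×20)×8 = 768 mm² (U = 1.0, A_e = A_n). φR_n = 0.75 × 450 × 768 = 259.2 kN.
Tension yield (gross): A_g = 136×8 = 1088 mm². φR_n = 0.90 × 350 × 1088 = 342.7 kN.
Governing: min(565.8, 797.0, 259.2, 342.7) = 259.2 kN → net-section rupture.

259.2 kN (net-section rupture governs)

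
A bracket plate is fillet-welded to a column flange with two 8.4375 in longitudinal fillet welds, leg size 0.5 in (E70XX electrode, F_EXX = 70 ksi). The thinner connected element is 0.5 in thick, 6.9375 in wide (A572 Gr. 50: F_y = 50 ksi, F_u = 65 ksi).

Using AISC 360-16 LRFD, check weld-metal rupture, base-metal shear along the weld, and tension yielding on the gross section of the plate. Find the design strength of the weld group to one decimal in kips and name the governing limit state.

Weld metal: throat = 0.707×0.5 = 0.3535 in, L = 2×8.4375 = 16.875 in. φR_n = 0.75 × 0.6 × 70 × 0.3535 × 16.875 = 187.9 kips.
Base metal shear (0.5 in plate): yield φR_n = 1.0×0.6×50×0.5×16.875 = 253.1 kips; rupture φR_n = 0.75×0.6×65×0.5×16.875 = 246.8 kips; take 246.8 kips (rupture).
Tension yield (gross): A_g = 6.9375×0.5 = 3.4688 in². φR_n = 0.90 × 50 × 3.4688 = 156.1 kips.
Governing: min(187.9, 246.8, 156.1) = 156.1 kips → gross-section yield.

156.1 kips (gross-section yield governs)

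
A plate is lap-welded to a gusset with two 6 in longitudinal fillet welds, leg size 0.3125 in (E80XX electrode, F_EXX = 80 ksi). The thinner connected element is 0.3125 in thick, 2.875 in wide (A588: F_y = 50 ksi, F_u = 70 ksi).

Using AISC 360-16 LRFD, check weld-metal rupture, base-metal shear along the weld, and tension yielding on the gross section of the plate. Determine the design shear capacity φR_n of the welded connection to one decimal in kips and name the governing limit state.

Weld metal: throat = 0.707×0.3125 = 0.22094 in, L = 2×6 = 12 in. φR_n = 0.75 × 0.6 × 80 × 0.22094 × 12 = 95.4 kips.
Base metal shear (0.3125 in plate): yield φR_n = 1.0×0.6×50×0.3125×12 = 112.5 kips; rupture φR_n = 0.75×0.6×70×0.3125×12 = 118.1 kips; take 112.5 kips (yield).
Tension yield (gross): A_g = 2.875×0.3125 = 0.89844 in². φR_n = 0.90 × 50 × 0.89844 = 40.4 kips.
Governing: min(95.4, 112.5, 40.4) = 40.4 kips → gross-section yield.

40.4 kips (gross-section yield governs)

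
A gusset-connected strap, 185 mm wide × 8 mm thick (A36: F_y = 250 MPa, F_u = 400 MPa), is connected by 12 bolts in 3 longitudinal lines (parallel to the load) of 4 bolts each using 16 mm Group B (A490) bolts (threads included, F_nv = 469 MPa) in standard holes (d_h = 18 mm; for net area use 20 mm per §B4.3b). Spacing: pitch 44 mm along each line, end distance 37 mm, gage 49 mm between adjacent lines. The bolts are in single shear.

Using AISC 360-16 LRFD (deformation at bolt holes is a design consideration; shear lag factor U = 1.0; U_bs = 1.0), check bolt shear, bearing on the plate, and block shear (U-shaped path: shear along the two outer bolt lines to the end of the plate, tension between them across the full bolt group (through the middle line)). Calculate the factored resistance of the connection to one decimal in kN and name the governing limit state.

424.3 kN (block shear governs)

Bolt shear: A_b = π(16)²/4 = 201.06 mm². φR_n = 0.75 × 469 × 201.06 × 12 × 1 = 848.7 kN.
Bearing (8 mm plate, F_u = 400 MPa): end bolts L_c = 37 − 18/2 = 28, R_n = min(1.2×28×8×400, 2.4×16×8×400) = 107.52 kN/bolt; interior L_c = 44 − 18 = 26, R_n = 99.84 kN/bolt. φR_n = 0.75 × (3×107.52 + 9×99.84) = 915.8 kN.
Block shear: shear path 2×[37+3×44] = 2×169 mm, A_gv = 2704, A_nv = 2×(169 − 3.5×20)×8 = 1584 mm²; tension across gage: (98 − 2×20)×8 = 464 mm². R_n = min(0.6×400×1584, 0.6×250×2704) + 1.0×400×464 = min(380.16, 405.6) + 185.6 = 565.76 kN. φR_n = 0.75 × 565.76 = 424.3 kN.
Governing: min(848.7, 915.8, 424.3) = 424.3 kN → block shear.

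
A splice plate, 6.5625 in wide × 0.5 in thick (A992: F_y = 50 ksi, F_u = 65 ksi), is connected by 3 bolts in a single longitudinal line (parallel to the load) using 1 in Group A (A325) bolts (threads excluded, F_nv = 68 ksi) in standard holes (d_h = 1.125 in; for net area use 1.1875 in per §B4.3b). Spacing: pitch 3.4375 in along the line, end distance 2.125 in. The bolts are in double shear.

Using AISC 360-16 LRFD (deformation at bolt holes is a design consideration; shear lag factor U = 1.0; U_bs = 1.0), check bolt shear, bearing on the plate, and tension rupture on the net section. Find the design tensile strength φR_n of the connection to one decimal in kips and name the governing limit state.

Bolt shear: A_b = π(1)²/4 = 0.7854 in². φR_n = 0.75 × 68 × 0.7854 × 3 × 2 = 240.3 kips.
Bearing (0.5 in plate, F_u = 65 ksi): end bolts L_c = 2.125 − 1.125/2 = 1.5625, R_n = min(1.2×1.5625×0.5×65, 2.4×1×0.5×65) = 60.938 kips/bolt; interior L_c = 3.4375 − 1.125 = 2.3125, R_n = 78 kips/bolt. φR_n = 0.75 × (1×60.938 + 2×78) = 162.7 kips.
Tension rupture (net): A_n = (6.5625 − 1×1.1875)×0.5 = 2.6875 in² (U = 1.0, A_e = A_n). φR_n = 0.75 × 65 × 2.6875 = 131.0 kips.
Governing: min(240.3, 162.7, 131.0) = 131.0 kips → net-section rupture.

131.0 kips (net-section rupture governs)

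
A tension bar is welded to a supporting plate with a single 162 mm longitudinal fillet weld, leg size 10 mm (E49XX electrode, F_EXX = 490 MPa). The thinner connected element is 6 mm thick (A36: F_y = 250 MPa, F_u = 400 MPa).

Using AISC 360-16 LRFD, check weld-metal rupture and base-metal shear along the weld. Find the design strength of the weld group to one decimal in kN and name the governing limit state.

145.8 kN (base-metal shear governs)

Weld metal: throat = 0.707×10 = 7.07 mm, L = 162 mm. φR_n = 0.75 × 0.6 × 490 × 7.07 × 162 = 252.5 kN.
Base metal shear (6 mm plate): yield φR_n = 1.0×0.6×250×6×162 = 145.8 kN; rupture φR_n = 0.75×0.6×400×6×162 = 175.0 kN; take 145.8 kN (yield).
Governing: min(252.5, 145.8) = 145.8 kN → base-metal shear.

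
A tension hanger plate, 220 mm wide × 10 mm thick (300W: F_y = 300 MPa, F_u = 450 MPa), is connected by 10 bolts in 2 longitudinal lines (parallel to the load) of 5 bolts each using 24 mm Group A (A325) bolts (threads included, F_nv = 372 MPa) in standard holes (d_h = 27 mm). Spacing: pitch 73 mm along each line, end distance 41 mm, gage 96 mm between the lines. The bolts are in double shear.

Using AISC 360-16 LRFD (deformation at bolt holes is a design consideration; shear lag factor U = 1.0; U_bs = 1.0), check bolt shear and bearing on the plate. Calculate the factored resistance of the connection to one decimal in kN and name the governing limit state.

Bolt shear: A_b = π(24)²/4 = 452.39 mm². φR_n = 0.75 × 372 × 452.39 × 10 × 2 = 2524.3 kN.
Bearing (10 mm plate, F_u = 450 MPa): end bolts L_c = 41 − 27/2 = 27.5, R_n = min(1.2×27.5×10×450, 2.4×24×10×450) = 148.5 kN/bolt; interior L_c = 73 − 27 = 46, R_n = 248.4 kN/bolt. φR_n = 0.75 × (2×148.5 + 8×248.4) = 1713.2 kN.
Governing: min(2524.3, 1713.2) = 1713.2 kN → bearing.

1713.2 kN (bearing governs)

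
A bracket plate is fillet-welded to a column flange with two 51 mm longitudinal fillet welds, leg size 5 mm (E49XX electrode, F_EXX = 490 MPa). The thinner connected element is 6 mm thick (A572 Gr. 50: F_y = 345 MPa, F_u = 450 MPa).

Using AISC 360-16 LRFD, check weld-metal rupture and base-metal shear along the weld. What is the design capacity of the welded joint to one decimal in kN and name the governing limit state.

79.5 kN (weld metal governs)

Weld metal: throat = 0.707×5 = 3.535 mm, L = 2×51 = 102 mm. φR_n = 0.75 × 0.6 × 490 × 3.535 × 102 = 79.5 kN.
Base metal shear (6 mm plate): yield φR_n = 1.0×0.6×345×6×102 = 126.7 kN; rupture φR_n = 0.75×0.6×450×6×102 = 123.9 kN; take 123.9 kN (rupture).
Governing: min(79.5, 123.9) = 79.5 kN → weld metal.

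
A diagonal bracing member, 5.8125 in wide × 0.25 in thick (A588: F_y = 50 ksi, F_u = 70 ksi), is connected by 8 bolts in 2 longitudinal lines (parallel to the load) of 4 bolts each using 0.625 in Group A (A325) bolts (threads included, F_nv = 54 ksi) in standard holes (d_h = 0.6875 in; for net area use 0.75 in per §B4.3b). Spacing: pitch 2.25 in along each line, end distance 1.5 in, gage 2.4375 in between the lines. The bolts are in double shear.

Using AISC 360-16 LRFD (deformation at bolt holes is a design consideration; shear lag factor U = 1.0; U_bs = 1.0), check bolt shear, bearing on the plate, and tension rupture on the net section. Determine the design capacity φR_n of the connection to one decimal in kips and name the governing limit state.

56.6 kips (net-section rupture governs)

Bolt shear: A_b = π(0.625)²/4 = 0.3068 in². φR_n = 0.75 × 54 × 0.3068 × 8 × 2 = 198.8 kips.
Bearing (0.25 in plate, F_u = 70 ksi): end bolts L_c = 1.5 − 0.6875/2 = 1.15625, R_n = min(1.2×1.15625×0.25×70, 2.4×0.625×0.25×70) = 24.281 kips/bolt; interior L_c = 2.25 − 0.6875 = 1.5625, R_n = 26.25 kips/bolt. φR_n = 0.75 × (2×24.281 + 6×26.25) = 154.5 kips.
Tension rupture (net): A_n = (5.8125 − 2×0.75)×0.25 = 1.0781 in² (U = 1.0, A_e = A_n). φR_n = 0.75 × 70 × 1.0781 = 56.6 kips.
Governing: min(198.8, 154.5, 56.6) = 56.6 kips → net-section rupture.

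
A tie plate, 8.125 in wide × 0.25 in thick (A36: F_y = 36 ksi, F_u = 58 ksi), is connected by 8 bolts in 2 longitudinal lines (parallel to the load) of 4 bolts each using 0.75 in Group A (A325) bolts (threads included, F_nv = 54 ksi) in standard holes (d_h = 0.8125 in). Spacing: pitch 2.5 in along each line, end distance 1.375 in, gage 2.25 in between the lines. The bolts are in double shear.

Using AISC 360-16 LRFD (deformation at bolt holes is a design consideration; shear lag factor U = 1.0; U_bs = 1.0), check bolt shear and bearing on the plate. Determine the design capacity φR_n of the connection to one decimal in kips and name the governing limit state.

Bolt shear: A_b = π(0.75)²/4 = 0.44179 in². φR_n = 0.75 × 54 × 0.44179 × 8 × 2 = 286.3 kips.
Bearing (0.25 in plate, F_u = 58 ksi): end bolts L_c = 1.375 − 0.8125/2 = 0.96875, R_n = min(1.2×0.96875×0.25×58, 2.4×0.75×0.25×58) = 16.856 kips/bolt; interior L_c = 2.5 − 0.8125 = 1.6875, R_n = 26.1 kips/bolt. φR_n = 0.75 × (2×16.856 + 6×26.1) = 142.7 kips.
Governing: min(286.3, 142.7) = 142.7 kips → bearing.

142.7 kips (bearing governs)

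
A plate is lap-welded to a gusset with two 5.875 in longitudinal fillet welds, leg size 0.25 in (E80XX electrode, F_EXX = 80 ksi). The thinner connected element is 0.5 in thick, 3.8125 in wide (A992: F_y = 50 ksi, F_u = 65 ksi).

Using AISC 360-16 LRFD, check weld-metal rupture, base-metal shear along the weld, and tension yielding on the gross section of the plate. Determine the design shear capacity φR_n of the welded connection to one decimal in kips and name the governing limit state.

Weld metal: throat = 0.707×0.25 = 0.17675 in, L = 2×5.875 = 11.75 in. φR_n = 0.75 × 0.6 × 80 × 0.17675 × 11.75 = 74.8 kips.
Base metal shear (0.5 in plate): yield φR_n = 1.0×0.6×50×0.5×11.75 = 176.3 kips; rupture φR_n = 0.75×0.6×65×0.5×11.75 = 171.8 kips; take 171.8 kips (rupture).
Tension yield (gross): A_g = 3.8125×0.5 = 1.9063 in². φR_n = 0.90 × 50 × 1.9063 = 85.8 kips.
Governing: min(74.8, 171.8, 85.8) = 74.8 kips → weld metal.

74.8 kips (weld metal governs)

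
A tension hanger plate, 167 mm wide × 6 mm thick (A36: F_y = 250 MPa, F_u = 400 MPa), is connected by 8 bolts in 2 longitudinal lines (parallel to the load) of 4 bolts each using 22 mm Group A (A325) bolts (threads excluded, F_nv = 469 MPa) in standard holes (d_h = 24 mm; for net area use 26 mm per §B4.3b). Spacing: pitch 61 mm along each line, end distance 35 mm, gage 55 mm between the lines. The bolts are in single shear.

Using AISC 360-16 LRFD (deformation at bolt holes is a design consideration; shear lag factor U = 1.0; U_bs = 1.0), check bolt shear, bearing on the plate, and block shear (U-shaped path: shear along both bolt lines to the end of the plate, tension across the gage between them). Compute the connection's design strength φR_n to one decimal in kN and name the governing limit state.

326.5 kN (block shear governs)

Bolt shear: A_b = π(22)²/4 = 380.13 mm². φR_n = 0.75 × 469 × 380.13 × 8 × 1 = 1069.7 kN.
Bearing (6 mm plate, F_u = 400 MPa): end bolts L_c = 35 − 24/2 = 23, R_n = min(1.2×23×6×400, 2.4×22×6×400) = 66.24 kN/bolt; interior L_c = 61 − 24 = 37, R_n = 106.56 kN/bolt. φR_n = 0.75 × (2×66.24 + 6×106.56) = 578.9 kN.
Block shear: shear path 2×[35+3×61] = 2×218 mm, A_gv = 2616, A_nv = 2×(218 − 3.5×26)×6 = 1524 mm²; tension across gage: (55 − 1×26)×6 = 174 mm². R_n = min(0.6×400×1524, 0.6×250×2616) + 1.0×400×174 = min(365.76, 392.4) + 69.6 = 435.36 kN. φR_n = 0.75 × 435.36 = 326.5 kN.
Governing: min(1069.7, 578.9, 326.5) = 326.5 kN → block shear.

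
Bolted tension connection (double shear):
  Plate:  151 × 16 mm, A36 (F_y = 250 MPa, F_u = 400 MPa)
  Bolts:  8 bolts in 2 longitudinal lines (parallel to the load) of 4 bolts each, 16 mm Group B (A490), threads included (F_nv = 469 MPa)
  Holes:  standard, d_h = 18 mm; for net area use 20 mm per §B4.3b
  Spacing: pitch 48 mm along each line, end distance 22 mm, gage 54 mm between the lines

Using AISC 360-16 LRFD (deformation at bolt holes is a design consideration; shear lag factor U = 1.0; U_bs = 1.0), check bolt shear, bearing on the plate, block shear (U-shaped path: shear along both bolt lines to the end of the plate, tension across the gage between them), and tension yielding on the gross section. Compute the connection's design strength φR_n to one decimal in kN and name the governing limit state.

543.6 kN (gross-section yield governs)

Bolt shear: A_b = π(16)²/4 = 201.06 mm². φR_n = 0.75 × 469 × 201.06 × 8 × 2 = 1131.6 kN.
Bearing (16 mm plate, F_u = 400 MPa): end bolts L_c = 22 − 18/2 = 13, R_n = min(1.2×13×16×400, 2.4×16×16×400) = 99.84 kN/bolt; interior L_c = 48 − 18 = 30, R_n = 230.4 kN/bolt. φR_n = 0.75 × (2×99.84 + 6×230.4) = 1186.6 kN.
Block shear: shear path 2×[22+3×48] = 2×166 mm, A_gv = 5312, A_nv = 2×(166 − 3.5×20)×16 = 3072 mm²; tension across gage: (54 − 1×20)×16 = 544 mm². R_n = min(0.6×400×3072, 0.6×250×5312) + 1.0×400×544 = min(737.28, 796.8) + 217.6 = 954.88 kN. φR_n = 0.75 × 954.88 = 716.2 kN.
Tension yield (gross): A_g = 151×16 = 2416 mm². φR_n = 0.90 × 250 × 2416 = 543.6 kN.
Governing: min(1131.6, 1186.6, 716.2, 543.6) = 543.6 kN → gross-section yield.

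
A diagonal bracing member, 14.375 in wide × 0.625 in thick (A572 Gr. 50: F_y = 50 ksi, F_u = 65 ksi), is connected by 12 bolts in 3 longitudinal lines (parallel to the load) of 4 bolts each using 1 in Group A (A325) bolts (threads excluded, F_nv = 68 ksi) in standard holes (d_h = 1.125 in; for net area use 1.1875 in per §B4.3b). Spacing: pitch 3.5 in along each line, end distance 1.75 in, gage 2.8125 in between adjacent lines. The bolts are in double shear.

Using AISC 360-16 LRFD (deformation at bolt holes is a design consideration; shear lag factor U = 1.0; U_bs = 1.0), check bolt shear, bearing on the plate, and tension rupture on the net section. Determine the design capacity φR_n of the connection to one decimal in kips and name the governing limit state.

329.4 kips (net-section rupture governs)

Bolt shear: A_b = π(1)²/4 = 0.7854 in². φR_n = 0.75 × 68 × 0.7854 × 12 × 2 = 961.3 kips.
Bearing (0.625 in plate, F_u = 65 ksi): end bolts L_c = 1.75 − 1.125/2 = 1.1875, R_n = min(1.2×1.1875×0.625×65, 2.4×1×0.625×65) = 57.891 kips/bolt; interior L_c = 3.5 − 1.125 = 2.375, R_n = 97.5 kips/bolt. φR_n = 0.75 × (3×57.891 + 9×97.5) = 788.4 kips.
Tension rupture (net): A_n = (14.375 − 3×1.1875)×0.625 = 6.7578 in² (U = 1.0, A_e = A_n). φR_n = 0.75 × 65 × 6.7578 = 329.4 kips.
Governing: min(961.3, 788.4, 329.4) = 329.4 kips → net-section rupture.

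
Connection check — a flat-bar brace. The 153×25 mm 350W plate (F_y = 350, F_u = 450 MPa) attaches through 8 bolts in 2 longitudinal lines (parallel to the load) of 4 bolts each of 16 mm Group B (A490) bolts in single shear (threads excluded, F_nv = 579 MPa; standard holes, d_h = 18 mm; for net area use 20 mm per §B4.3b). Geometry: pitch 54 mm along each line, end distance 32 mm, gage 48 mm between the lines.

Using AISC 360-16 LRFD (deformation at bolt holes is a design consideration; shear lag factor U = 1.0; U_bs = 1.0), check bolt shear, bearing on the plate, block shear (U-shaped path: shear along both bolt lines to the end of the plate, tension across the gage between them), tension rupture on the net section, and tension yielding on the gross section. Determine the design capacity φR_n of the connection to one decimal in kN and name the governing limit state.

Bolt shear: A_b = π(16)²/4 = 201.06 mm². φR_n = 0.75 × 579 × 201.06 × 8 × 1 = 698.5 kN.
Bearing (25 mm plate, F_u = 450 MPa): end bolts L_c = 32 − 18/2 = 23, R_n = min(1.2×23×25×450, 2.4×16×25×450) = 310.5 kN/bolt; interior L_c = 54 − 18 = 36, R_n = 432 kN/bolt. φR_n = 0.75 × (2×310.5 + 6×432) = 2409.8 kN.
Block shear: shear path 2×[32+3×54] = 2×194 mm, A_gv = 9700, A_nv = 2×(194 − 3.5×20)×25 = 6200 mm²; tension across gage: (48 − 1×20)×25 = 700 mm². R_n = min(0.6×450×6200, 0.6×350×9700) + 1.0×450×700 = min(1674, 2037) + 315 = 1989 kN. φR_n = 0.75 × 1989 = 1491.8 kN.
Tension rupture (net): A_n = (153 − 2×20)×25 = 2825 mm² (U = 1.0, A_e = A_n). φR_n = 0.75 × 450 × 2825 = 953.4 kN.
Tension yield (gross): A_g = 153×25 = 3825 mm². φR_n = 0.90 × 350 × 3825 = 1204.9 kN.
Governing: min(698.5, 2409.8, 1491.8, 953.4, 1204.9) = 698.5 kN → bolt shear.

698.5 kN (bolt shear governs)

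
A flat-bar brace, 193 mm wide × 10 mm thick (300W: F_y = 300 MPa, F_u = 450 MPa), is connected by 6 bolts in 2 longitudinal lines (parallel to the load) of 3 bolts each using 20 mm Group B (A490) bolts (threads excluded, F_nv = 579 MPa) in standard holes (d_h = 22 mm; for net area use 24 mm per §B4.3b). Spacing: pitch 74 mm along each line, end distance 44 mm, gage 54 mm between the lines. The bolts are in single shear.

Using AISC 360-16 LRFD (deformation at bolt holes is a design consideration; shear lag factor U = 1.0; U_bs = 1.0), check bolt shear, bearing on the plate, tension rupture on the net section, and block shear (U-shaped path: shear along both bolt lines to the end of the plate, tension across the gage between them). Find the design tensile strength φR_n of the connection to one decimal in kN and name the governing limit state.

Bolt shear: A_b = π(20)²/4 = 314.16 mm². φR_n = 0.75 × 579 × 314.16 × 6 × 1 = 818.5 kN.
Bearing (10 mm plate, F_u = 450 MPa): end bolts L_c = 44 − 22/2 = 33, R_n = min(1.2×33×10×450, 2.4×20×10×450) = 178.2 kN/bolt; interior L_c = 74 − 22 = 52, R_n = 216 kN/bolt. φR_n = 0.75 × (2×178.2 + 4×216) = 915.3 kN.
Tension rupture (net): A_n = (193 − 2×24)×10 = 1450 mm² (U = 1.0, A_e = A_n). φR_n = 0.75 × 450 × 1450 = 489.4 kN.
Block shear: shear path 2×[44+2×74] = 2×192 mm, A_gv = 3840, A_nv = 2×(192 − 2.5×24)×10 = 2640 mm²; tension across gage: (54 − 1×24)×10 = 300 mm². R_n = min(0.6×450×2640, 0.6×300×3840) + 1.0×450×300 = min(712.8, 691.2) + 135 = 826.2 kN. φR_n = 0.75 × 826.2 = 619.7 kN.
Governing: min(818.5, 915.3, 489.4, 619.7) = 489.4 kN → net-section rupture.

489.4 kN (net-section rupture governs)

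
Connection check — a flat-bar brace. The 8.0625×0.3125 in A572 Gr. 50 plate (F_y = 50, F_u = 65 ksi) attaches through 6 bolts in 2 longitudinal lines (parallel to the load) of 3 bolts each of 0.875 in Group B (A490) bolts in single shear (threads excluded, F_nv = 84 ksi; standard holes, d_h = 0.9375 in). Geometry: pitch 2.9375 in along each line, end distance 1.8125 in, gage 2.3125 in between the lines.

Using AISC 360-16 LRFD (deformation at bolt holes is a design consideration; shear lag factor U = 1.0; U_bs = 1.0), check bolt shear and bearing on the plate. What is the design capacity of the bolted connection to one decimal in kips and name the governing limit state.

Bolt shear: A_b = π(0.875)²/4 = 0.60132 in². φR_n = 0.75 × 84 × 0.60132 × 6 × 1 = 227.3 kips.
Bearing (0.3125 in plate, F_u = 65 ksi): end bolts L_c = 1.8125 − 0.9375/2 = 1.34375, R_n = min(1.2×1.34375×0.3125×65, 2.4×0.875×0.3125×65) = 32.754 kips/bolt; interior L_c = 2.9375 − 0.9375 = 2, R_n = 42.656 kips/bolt. φR_n = 0.75 × (2×32.754 + 4×42.656) = 177.1 kips.
Governing: min(227.3, 177.1) = 177.1 kips → bearing.

177.1 kips (bearing governs)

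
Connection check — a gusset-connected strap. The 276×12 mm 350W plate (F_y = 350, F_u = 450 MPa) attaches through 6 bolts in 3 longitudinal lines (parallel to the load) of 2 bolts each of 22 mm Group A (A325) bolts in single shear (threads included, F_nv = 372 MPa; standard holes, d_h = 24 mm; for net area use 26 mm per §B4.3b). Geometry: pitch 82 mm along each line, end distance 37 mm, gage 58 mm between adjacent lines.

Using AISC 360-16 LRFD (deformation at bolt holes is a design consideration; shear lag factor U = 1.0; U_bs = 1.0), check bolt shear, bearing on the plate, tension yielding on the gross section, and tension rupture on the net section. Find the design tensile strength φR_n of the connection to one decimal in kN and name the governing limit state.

636.3 kN (bolt shear governs)

Bolt shear: A_b = π(22)²/4 = 380.13 mm². φR_n = 0.75 × 372 × 380.13 × 6 × 1 = 636.3 kN.
Bearing (12 mm plate, F_u = 450 MPa): end bolts L_c = 37 − 24/2 = 25, R_n = min(1.2×25×12×450, 2.4×22×12×450) = 162 kN/bolt; interior L_c = 82 − 24 = 58, R_n = 285.12 kN/bolt. φR_n = 0.75 × (3×162 + 3×285.12) = 1006.0 kN.
Tension yield (gross): A_g = 276×12 = 3312 mm². φR_n = 0.90 × 350 × 3312 = 1043.3 kN.
Tension rupture (net): A_n = (276 − 3×26)×12 = 2376 mm² (U = 1.0, A_e = A_n). φR_n = 0.75 × 450 × 2376 = 801.9 kN.
Governing: min(636.3, 1006.0, 1043.3, 801.9) = 636.3 kN → bolt shear.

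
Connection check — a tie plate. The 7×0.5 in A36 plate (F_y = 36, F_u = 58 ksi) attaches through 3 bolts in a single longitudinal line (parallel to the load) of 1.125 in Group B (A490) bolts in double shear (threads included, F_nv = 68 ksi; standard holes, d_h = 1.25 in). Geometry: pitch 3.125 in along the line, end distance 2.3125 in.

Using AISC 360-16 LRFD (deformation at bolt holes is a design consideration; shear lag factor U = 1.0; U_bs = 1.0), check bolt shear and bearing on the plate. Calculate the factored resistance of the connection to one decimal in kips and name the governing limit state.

Bolt shear: A_b = π(1.125)²/4 = 0.99402 in². φR_n = 0.75 × 68 × 0.99402 × 3 × 2 = 304.2 kips.
Bearing (0.5 in plate, F_u = 58 ksi): end bolts L_c = 2.3125 − 1.25/2 = 1.6875, R_n = min(1.2×1.6875×0.5×58, 2.4×1.125×0.5×58) = 58.725 kips/bolt; interior L_c = 3.125 − 1.25 = 1.875, R_n = 65.25 kips/bolt. φR_n = 0.75 × (1×58.725 + 2×65.25) = 141.9 kips.
Governing: min(304.2, 141.9) = 141.9 kips → bearing.

141.9 kips (bearing governs)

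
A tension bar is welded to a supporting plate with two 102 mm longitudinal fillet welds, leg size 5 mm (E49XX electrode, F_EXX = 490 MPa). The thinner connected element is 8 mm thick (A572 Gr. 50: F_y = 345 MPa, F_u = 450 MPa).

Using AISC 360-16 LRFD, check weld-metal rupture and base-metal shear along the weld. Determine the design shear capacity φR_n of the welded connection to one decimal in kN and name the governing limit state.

159.0 kN (weld metal governs)

Weld metal: throat = 0.707×5 = 3.535 mm, L = 2×102 = 204 mm. φR_n = 0.75 × 0.6 × 490 × 3.535 × 204 = 159.0 kN.
Base metal shear (8 mm plate): yield φR_n = 1.0×0.6×345×8×204 = 337.8 kN; rupture φR_n = 0.75×0.6×450×8×204 = 330.5 kN; take 330.5 kN (rupture).
Governing: min(159.0, 330.5) = 159.0 kN → weld metal.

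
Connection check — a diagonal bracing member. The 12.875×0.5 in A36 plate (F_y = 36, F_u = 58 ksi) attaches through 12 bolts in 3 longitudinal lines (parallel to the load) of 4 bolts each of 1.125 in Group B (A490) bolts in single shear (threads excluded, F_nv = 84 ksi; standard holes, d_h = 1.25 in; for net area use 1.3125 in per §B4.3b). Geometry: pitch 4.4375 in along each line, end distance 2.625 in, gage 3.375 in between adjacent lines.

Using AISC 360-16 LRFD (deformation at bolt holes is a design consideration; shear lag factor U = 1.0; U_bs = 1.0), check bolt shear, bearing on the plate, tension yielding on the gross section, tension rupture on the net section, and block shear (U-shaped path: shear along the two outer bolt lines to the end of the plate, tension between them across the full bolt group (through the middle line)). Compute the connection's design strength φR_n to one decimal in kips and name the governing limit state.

Bolt shear: A_b = π(1.125)²/4 = 0.99402 in². φR_n = 0.75 × 84 × 0.99402 × 12 × 1 = 751.5 kips.
Bearing (0.5 in plate, F_u = 58 ksi): end bolts L_c = 2.625 − 1.25/2 = 2, R_n = min(1.2×2×0.5×58, 2.4×1.125×0.5×58) = 69.6 kips/bolt; interior L_c = 4.4375 − 1.25 = 3.1875, R_n = 78.3 kips/bolt. φR_n = 0.75 × (3×69.6 + 9×78.3) = 685.1 kips.
Tension yield (gross): A_g = 12.875×0.5 = 6.4375 in². φR_n = 0.90 × 36 × 6.4375 = 208.6 kips.
Tension rupture (net): A_n = (12.875 − 3×1.3125)×0.5 = 4.4688 in² (U = 1.0, A_e = A_n). φR_n = 0.75 × 58 × 4.4688 = 194.4 kips.
Block shear: shear path 2×[2.625+3×4.4375] = 2×15.9375 in, A_gv = 15.938, A_nv = 2×(15.9375 − 3.5×1.3125)×0.5 = 11.344 in²; tension across gage: (6.75 − 2×1.3125)×0.5 = 2.0625 in². R_n = min(0.6×58×11.344, 0.6×36×15.938) + 1.0×58×2.0625 = min(394.77, 344.26) + 119.63 = 463.89 kips. φR_n = 0.75 × 463.89 = 347.9 kips.
Governing: min(751.5, 685.1, 208.6, 194.4, 347.9) = 194.4 kips → net-section rupture.

194.4 kips (net-section rupture governs)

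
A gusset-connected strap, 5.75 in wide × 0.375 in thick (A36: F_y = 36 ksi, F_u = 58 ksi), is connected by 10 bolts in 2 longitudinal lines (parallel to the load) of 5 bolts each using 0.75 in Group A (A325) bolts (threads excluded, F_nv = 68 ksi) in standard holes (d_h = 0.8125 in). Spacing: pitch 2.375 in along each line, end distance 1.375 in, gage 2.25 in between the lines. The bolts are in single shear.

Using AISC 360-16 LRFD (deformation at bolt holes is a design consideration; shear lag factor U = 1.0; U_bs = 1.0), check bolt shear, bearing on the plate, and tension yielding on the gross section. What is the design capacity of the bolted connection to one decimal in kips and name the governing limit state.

Bolt shear: A_b = π(0.75)²/4 = 0.44179 in². φR_n = 0.75 × 68 × 0.44179 × 10 × 1 = 225.3 kips.
Bearing (0.375 in plate, F_u = 58 ksi): end bolts L_c = 1.375 − 0.8125/2 = 0.96875, R_n = min(1.2×0.96875×0.375×58, 2.4×0.75×0.375×58) = 25.284 kips/bolt; interior L_c = 2.375 − 0.8125 = 1.5625, R_n = 39.15 kips/bolt. φR_n = 0.75 × (2×25.284 + 8×39.15) = 272.8 kips.
Tension yield (gross): A_g = 5.75×0.375 = 2.1563 in². φR_n = 0.90 × 36 × 2.1563 = 69.9 kips.
Governing: min(225.3, 272.8, 69.9) = 69.9 kips → gross-section yield.

69.9 kips (gross-section yield governs)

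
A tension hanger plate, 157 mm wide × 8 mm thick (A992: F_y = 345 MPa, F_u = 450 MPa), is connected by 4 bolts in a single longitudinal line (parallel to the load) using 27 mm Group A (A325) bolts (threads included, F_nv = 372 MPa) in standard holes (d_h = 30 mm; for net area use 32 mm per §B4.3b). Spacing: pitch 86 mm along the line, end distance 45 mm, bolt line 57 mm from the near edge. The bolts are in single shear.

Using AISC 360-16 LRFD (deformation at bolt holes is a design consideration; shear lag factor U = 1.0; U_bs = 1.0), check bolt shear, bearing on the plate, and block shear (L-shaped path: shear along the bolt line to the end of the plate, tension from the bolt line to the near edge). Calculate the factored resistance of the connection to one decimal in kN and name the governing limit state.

Bolt shear: A_b = π(27)²/4 = 572.56 mm². φR_n = 0.75 × 372 × 572.56 × 4 × 1 = 639.0 kN.
Bearing (8 mm plate, F_u = 450 MPa): end bolts L_c = 45 − 30/2 = 30, R_n = min(1.2×30×8×450, 2.4×27×8×450) = 129.6 kN/bolt; interior L_c = 86 − 30 = 56, R_n = 233.28 kN/bolt. φR_n = 0.75 × (1×129.6 + 3×233.28) = 622.1 kN.
Block shear: shear path 1×[45+3×86] = 1×303 mm, A_gv = 2424, A_nv = 1×(303 − 3.5×32)×8 = 1528 mm²; tension to near edge: (57 − 0.5×32)×8 = 328 mm². R_n = min(0.6×450×1528, 0.6×345×2424) + 1.0×450×328 = min(412.56, 501.77) + 147.6 = 560.16 kN. φR_n = 0.75 × 560.16 = 420.1 kN.
Governing: min(639.0, 622.1, 420.1) = 420.1 kN → block shear.

420.1 kN (block shear governs)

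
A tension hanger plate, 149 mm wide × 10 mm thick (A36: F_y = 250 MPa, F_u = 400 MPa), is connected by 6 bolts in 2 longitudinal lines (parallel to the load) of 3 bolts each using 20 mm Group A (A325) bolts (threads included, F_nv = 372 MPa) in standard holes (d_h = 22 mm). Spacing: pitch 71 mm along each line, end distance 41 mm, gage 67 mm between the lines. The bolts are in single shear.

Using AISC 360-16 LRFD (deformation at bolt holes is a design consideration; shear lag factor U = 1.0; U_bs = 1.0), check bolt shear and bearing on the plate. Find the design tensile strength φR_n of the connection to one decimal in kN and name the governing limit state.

Bolt shear: A_b = π(20)²/4 = 314.16 mm². φR_n = 0.75 × 372 × 314.16 × 6 × 1 = 525.9 kN.
Bearing (10 mm plate, F_u = 400 MPa): end bolts L_c = 41 − 22/2 = 30, R_n = min(1.2×30×10×400, 2.4×20×10×400) = 144 kN/bolt; interior L_c = 71 − 22 = 49, R_n = 192 kN/bolt. φR_n = 0.75 × (2×144 + 4×192) = 792.0 kN.
Governing: min(525.9, 792.0) = 525.9 kN → bolt shear.

525.9 kN (bolt shear governs)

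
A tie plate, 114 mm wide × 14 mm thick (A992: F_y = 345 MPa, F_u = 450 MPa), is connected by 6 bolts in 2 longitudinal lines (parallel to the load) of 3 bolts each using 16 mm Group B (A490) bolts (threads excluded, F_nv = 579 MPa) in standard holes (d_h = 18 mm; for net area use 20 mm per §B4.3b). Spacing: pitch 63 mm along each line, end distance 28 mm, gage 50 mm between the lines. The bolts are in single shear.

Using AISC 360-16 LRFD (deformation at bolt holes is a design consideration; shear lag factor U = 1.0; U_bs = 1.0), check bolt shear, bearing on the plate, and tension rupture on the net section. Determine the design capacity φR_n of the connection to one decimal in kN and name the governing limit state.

Bolt shear: A_b = π(16)²/4 = 201.06 mm². φR_n = 0.75 × 579 × 201.06 × 6 × 1 = 523.9 kN.
Bearing (14 mm plate, F_u = 450 MPa): end bolts L_c = 28 − 18/2 = 19, R_n = min(1.2×19×14×450, 2.4×16×14×450) = 143.64 kN/bolt; interior L_c = 63 − 18 = 45, R_n = 241.92 kN/bolt. φR_n = 0.75 × (2×143.64 + 4×241.92) = 941.2 kN.
Tension rupture (net): A_n = (114 − 2×20)×14 = 1036 mm² (U = 1.0, A_e = A_n). φR_n = 0.75 × 450 × 1036 = 349.7 kN.
Governing: min(523.9, 941.2, 349.7) = 349.7 kN → net-section rupture.

349.7 kN (net-section rupture governs)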